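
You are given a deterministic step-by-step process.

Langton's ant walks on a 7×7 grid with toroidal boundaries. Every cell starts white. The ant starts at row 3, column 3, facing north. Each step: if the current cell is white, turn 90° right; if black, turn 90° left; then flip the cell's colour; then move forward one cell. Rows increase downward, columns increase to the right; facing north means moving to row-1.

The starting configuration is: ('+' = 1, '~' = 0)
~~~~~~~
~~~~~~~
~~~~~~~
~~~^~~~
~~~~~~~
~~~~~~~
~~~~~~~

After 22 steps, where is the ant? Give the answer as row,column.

[0] ~~~~~~~
~~~~~~~
~~~~~~~
~~~^~~~
~~~~~~~
~~~~~~~
~~~~~~~
[1] ~~~~~~~
~~~~~~~
~~~~~~~
~~~+>~~
~~~~~~~
~~~~~~~
~~~~~~~
[2] ~~~~~~~
~~~~~~~
~~~~~~~
~~~++~~
~~~~v~~
~~~~~~~
~~~~~~~
[3] ~~~~~~~
~~~~~~~
~~~~~~~
~~~++~~
~~~<+~~
~~~~~~~
~~~~~~~
[4] ~~~~~~~
~~~~~~~
~~~~~~~
~~~^+~~
~~~++~~
~~~~~~~
~~~~~~~
[5] ~~~~~~~
~~~~~~~
~~~~~~~
~~<~+~~
~~~++~~
~~~~~~~
~~~~~~~
[6] ~~~~~~~
~~~~~~~
~~^~~~~
~~+~+~~
~~~++~~
~~~~~~~
~~~~~~~
[7] ~~~~~~~
~~~~~~~
~~+>~~~
~~+~+~~
~~~++~~
~~~~~~~
~~~~~~~
[8] ~~~~~~~
~~~~~~~
~~++~~~
~~+v+~~
~~~++~~
~~~~~~~
~~~~~~~
[9] ~~~~~~~
~~~~~~~
~~++~~~
~~<++~~
~~~++~~
~~~~~~~
~~~~~~~
[10] ~~~~~~~
~~~~~~~
~~++~~~
~~~++~~
~~v++~~
~~~~~~~
~~~~~~~
[11] ~~~~~~~
~~~~~~~
~~++~~~
~~~++~~
~<+++~~
~~~~~~~
~~~~~~~
[12] ~~~~~~~
~~~~~~~
~~++~~~
~^~++~~
~++++~~
~~~~~~~
~~~~~~~
[13] ~~~~~~~
~~~~~~~
~~++~~~
~+>++~~
~++++~~
~~~~~~~
~~~~~~~
[14] ~~~~~~~
~~~~~~~
~~++~~~
~++++~~
~+v++~~
~~~~~~~
~~~~~~~
[15] ~~~~~~~
~~~~~~~
~~++~~~
~++++~~
~+~>+~~
~~~~~~~
~~~~~~~
[16] ~~~~~~~
~~~~~~~
~~++~~~
~++^+~~
~+~~+~~
~~~~~~~
~~~~~~~
[17] ~~~~~~~
~~~~~~~
~~++~~~
~+<~+~~
~+~~+~~
~~~~~~~
~~~~~~~
[18] ~~~~~~~
~~~~~~~
~~++~~~
~+~~+~~
~+v~+~~
~~~~~~~
~~~~~~~
[19] ~~~~~~~
~~~~~~~
~~++~~~
~+~~+~~
~<+~+~~
~~~~~~~
~~~~~~~
[20] ~~~~~~~
~~~~~~~
~~++~~~
~+~~+~~
~~+~+~~
~v~~~~~
~~~~~~~
[21] ~~~~~~~
~~~~~~~
~~++~~~
~+~~+~~
~~+~+~~
<+~~~~~
~~~~~~~
[22] ~~~~~~~
~~~~~~~
~~++~~~
~+~~+~~
^~+~+~~
++~~~~~
~~~~~~~

4,0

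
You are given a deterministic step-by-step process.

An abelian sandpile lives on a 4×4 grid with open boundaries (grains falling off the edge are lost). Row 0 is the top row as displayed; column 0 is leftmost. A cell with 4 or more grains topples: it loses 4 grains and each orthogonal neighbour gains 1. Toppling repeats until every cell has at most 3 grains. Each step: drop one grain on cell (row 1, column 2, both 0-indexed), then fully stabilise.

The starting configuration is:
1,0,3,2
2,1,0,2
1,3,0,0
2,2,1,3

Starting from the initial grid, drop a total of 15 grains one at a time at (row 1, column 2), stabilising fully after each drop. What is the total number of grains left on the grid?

k=0  1,0,3,2
2,1,0,2
1,3,0,0
2,2,1,3
k=1  1,0,3,2
2,1,1,2
1,3,0,0
2,2,1,3
k=2  1,0,3,2
2,1,2,2
1,3,0,0
2,2,1,3
k=3  1,0,3,2
2,1,3,2
1,3,0,0
2,2,1,3
k=4  1,1,0,3
2,2,1,3
1,3,1,0
2,2,1,3
k=5  1,1,0,3
2,2,2,3
1,3,1,0
2,2,1,3
k=6  1,1,0,3
2,2,3,3
1,3,1,0
2,2,1,3
k=7  1,1,2,0
2,3,1,1
1,3,2,1
2,2,1,3
k=8  1,1,2,0
2,3,2,1
1,3,2,1
2,2,1,3
k=9  1,1,2,0
2,3,3,1
1,3,2,1
2,2,1,3
k=10  1,2,3,0
3,1,2,2
2,1,0,2
2,3,2,3
k=11  1,2,3,0
3,1,3,2
2,1,0,2
2,3,2,3
k=12  1,3,0,1
3,2,1,3
2,1,1,2
2,3,2,3
k=13  1,3,0,1
3,2,2,3
2,1,1,2
2,3,2,3
k=14  1,3,0,1
3,2,3,3
2,1,1,2
2,3,2,3
k=15  1,3,1,2
3,3,1,0
2,1,2,3
2,3,2,3

32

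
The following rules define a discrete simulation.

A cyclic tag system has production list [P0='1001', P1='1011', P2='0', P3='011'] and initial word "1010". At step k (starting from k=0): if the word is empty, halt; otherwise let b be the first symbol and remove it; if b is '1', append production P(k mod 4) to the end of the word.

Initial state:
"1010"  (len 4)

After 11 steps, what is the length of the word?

9

gen 0: "1010"  (len 4)
gen 1: "0101001"  (len 7)
gen 2: "101001"  (len 6)
gen 3: "010010"  (len 6)
gen 4: "10010"  (len 5)
gen 5: "00101001"  (len 8)
gen 6: "0101001"  (len 7)
gen 7: "101001"  (len 6)
gen 8: "01001011"  (len 8)
gen 9: "1001011"  (len 7)
gen 10: "0010111011"  (len 10)
gen 11: "010111011"  (len 9)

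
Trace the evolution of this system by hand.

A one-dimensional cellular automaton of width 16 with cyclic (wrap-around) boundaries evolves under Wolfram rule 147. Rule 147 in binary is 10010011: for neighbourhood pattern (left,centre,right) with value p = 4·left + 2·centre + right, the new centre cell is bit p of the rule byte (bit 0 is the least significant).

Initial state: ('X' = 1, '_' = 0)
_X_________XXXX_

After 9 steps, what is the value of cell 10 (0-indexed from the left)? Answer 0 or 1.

1

gen 0: _X_________XXXX_
gen 1: X_XXXXXXXXX_XX_X
gen 2: ___XXXXXXX______
gen 3: XXX_XXXXX_XXXXXX
gen 4: XX___XXX___XXXXX
gen 5: X_XXX_X_XXX_XXXX
gen 6: ___X_____X___XXX
gen 7: XXX_XXXXX_XXX_X_
gen 8: _X___XXX___X____
gen 9: X_XXX_X_XXX_XXXX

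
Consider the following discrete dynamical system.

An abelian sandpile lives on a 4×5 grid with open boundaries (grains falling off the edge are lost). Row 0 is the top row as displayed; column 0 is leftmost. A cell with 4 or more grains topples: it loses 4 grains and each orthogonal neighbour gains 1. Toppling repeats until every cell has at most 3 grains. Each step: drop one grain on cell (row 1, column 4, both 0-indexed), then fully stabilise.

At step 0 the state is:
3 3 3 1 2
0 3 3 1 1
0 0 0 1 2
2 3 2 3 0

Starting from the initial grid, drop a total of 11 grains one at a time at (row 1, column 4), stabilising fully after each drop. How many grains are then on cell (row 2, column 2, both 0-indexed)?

1

gen 0: 3 3 3 1 2
0 3 3 1 1
0 0 0 1 2
2 3 2 3 0
gen 1: 3 3 3 1 2
0 3 3 1 2
0 0 0 1 2
2 3 2 3 0
gen 2: 3 3 3 1 2
0 3 3 1 3
0 0 0 1 2
2 3 2 3 0
gen 3: 3 3 3 1 3
0 3 3 2 0
0 0 0 1 3
2 3 2 3 0
gen 4: 3 3 3 1 3
0 3 3 2 1
0 0 0 1 3
2 3 2 3 0
gen 5: 3 3 3 1 3
0 3 3 2 2
0 0 0 1 3
2 3 2 3 0
gen 6: 3 3 3 1 3
0 3 3 2 3
0 0 0 1 3
2 3 2 3 0
gen 7: 3 3 3 2 0
0 3 3 3 2
0 0 0 2 0
2 3 2 3 1
gen 8: 3 3 3 2 0
0 3 3 3 3
0 0 0 2 0
2 3 2 3 1
gen 9: 0 2 2 0 2
2 1 2 2 1
0 1 1 3 1
2 3 2 3 1
gen 10: 0 2 2 0 2
2 1 2 2 2
0 1 1 3 1
2 3 2 3 1
gen 11: 0 2 2 0 2
2 1 2 2 3
0 1 1 3 1
2 3 2 3 1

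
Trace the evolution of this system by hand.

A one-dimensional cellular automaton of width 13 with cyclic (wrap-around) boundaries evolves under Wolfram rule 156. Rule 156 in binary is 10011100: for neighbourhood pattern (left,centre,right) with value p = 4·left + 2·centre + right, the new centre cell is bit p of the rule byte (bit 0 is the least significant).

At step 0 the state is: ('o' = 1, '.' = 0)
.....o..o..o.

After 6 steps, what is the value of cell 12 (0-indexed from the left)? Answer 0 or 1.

0

gen 0: .....o..o..o.
gen 1: .....oo.oo.oo
gen 2: o....o..o..o.
gen 3: oo...oo.oo.o.
gen 4: o.o..o..o..o.
gen 5: o.oo.oo.oo.o.
gen 6: o.o..o..o..o.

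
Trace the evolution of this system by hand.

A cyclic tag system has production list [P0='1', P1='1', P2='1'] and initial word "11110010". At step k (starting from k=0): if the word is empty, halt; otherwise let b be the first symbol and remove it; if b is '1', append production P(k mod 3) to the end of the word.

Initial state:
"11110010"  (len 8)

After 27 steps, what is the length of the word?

5

k=0  "11110010"  (len 8)
k=1  "11100101"  (len 8)
k=2  "11001011"  (len 8)
k=3  "10010111"  (len 8)
k=4  "00101111"  (len 8)
k=5  "0101111"  (len 7)
k=6  "101111"  (len 6)
k=7  "011111"  (len 6)
k=8  "11111"  (len 5)
k=9  "11111"  (len 5)
k=10  "11111"  (len 5)
k=11  "11111"  (len 5)
k=12  "11111"  (len 5)
k=13  "11111"  (len 5)
k=14  "11111"  (len 5)
k=15  "11111"  (len 5)
k=16  "11111"  (len 5)
k=17  "11111"  (len 5)
k=18  "11111"  (len 5)
k=19  "11111"  (len 5)
k=20  "11111"  (len 5)
k=21  "11111"  (len 5)
k=22  "11111"  (len 5)
k=23  "11111"  (len 5)
k=24  "11111"  (len 5)
k=25  "11111"  (len 5)
k=26  "11111"  (len 5)
k=27  "11111"  (len 5)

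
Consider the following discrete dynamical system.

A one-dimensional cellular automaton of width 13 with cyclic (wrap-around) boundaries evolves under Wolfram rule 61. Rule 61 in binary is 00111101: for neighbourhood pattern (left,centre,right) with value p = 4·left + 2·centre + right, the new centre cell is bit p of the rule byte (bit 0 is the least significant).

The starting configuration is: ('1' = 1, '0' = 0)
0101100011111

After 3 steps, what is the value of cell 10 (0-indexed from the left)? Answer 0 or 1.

[0] 0101100011111
[1] 1111011010000
[2] 1000110111110
[3] 1110101100001

0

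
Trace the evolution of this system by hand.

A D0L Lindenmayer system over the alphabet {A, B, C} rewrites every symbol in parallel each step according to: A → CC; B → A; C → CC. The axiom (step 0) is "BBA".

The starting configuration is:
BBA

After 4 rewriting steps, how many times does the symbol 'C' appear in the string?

32

k=0  BBA
k=1  AACC
k=2  CCCCCCCC
k=3  CCCCCCCCCCCCCCCC
k=4  CCCCCCCCCCCCCCCCCCCCCCCCCCCCCCCC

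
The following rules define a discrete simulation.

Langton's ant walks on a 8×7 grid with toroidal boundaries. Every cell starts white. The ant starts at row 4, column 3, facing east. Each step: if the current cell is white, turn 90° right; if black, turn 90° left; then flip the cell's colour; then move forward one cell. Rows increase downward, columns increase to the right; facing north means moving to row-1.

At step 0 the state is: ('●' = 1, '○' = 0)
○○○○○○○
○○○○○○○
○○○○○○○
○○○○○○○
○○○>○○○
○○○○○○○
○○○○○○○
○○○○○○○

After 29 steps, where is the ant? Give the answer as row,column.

k=0  ○○○○○○○
○○○○○○○
○○○○○○○
○○○○○○○
○○○>○○○
○○○○○○○
○○○○○○○
○○○○○○○
k=1  ○○○○○○○
○○○○○○○
○○○○○○○
○○○○○○○
○○○●○○○
○○○v○○○
○○○○○○○
○○○○○○○
k=2  ○○○○○○○
○○○○○○○
○○○○○○○
○○○○○○○
○○○●○○○
○○<●○○○
○○○○○○○
○○○○○○○
k=3  ○○○○○○○
○○○○○○○
○○○○○○○
○○○○○○○
○○^●○○○
○○●●○○○
○○○○○○○
○○○○○○○
k=4  ○○○○○○○
○○○○○○○
○○○○○○○
○○○○○○○
○○●>○○○
○○●●○○○
○○○○○○○
○○○○○○○
k=5  ○○○○○○○
○○○○○○○
○○○○○○○
○○○^○○○
○○●○○○○
○○●●○○○
○○○○○○○
○○○○○○○
k=6  ○○○○○○○
○○○○○○○
○○○○○○○
○○○●>○○
○○●○○○○
○○●●○○○
○○○○○○○
○○○○○○○
k=7  ○○○○○○○
○○○○○○○
○○○○○○○
○○○●●○○
○○●○v○○
○○●●○○○
○○○○○○○
○○○○○○○
k=8  ○○○○○○○
○○○○○○○
○○○○○○○
○○○●●○○
○○●<●○○
○○●●○○○
○○○○○○○
○○○○○○○
k=9  ○○○○○○○
○○○○○○○
○○○○○○○
○○○^●○○
○○●●●○○
○○●●○○○
○○○○○○○
○○○○○○○
k=10  ○○○○○○○
○○○○○○○
○○○○○○○
○○<○●○○
○○●●●○○
○○●●○○○
○○○○○○○
○○○○○○○
k=11  ○○○○○○○
○○○○○○○
○○^○○○○
○○●○●○○
○○●●●○○
○○●●○○○
○○○○○○○
○○○○○○○
k=12  ○○○○○○○
○○○○○○○
○○●>○○○
○○●○●○○
○○●●●○○
○○●●○○○
○○○○○○○
○○○○○○○
k=13  ○○○○○○○
○○○○○○○
○○●●○○○
○○●v●○○
○○●●●○○
○○●●○○○
○○○○○○○
○○○○○○○
k=14  ○○○○○○○
○○○○○○○
○○●●○○○
○○<●●○○
○○●●●○○
○○●●○○○
○○○○○○○
○○○○○○○
k=15  ○○○○○○○
○○○○○○○
○○●●○○○
○○○●●○○
○○v●●○○
○○●●○○○
○○○○○○○
○○○○○○○
k=16  ○○○○○○○
○○○○○○○
○○●●○○○
○○○●●○○
○○○>●○○
○○●●○○○
○○○○○○○
○○○○○○○
k=17  ○○○○○○○
○○○○○○○
○○●●○○○
○○○^●○○
○○○○●○○
○○●●○○○
○○○○○○○
○○○○○○○
k=18  ○○○○○○○
○○○○○○○
○○●●○○○
○○<○●○○
○○○○●○○
○○●●○○○
○○○○○○○
○○○○○○○
k=19  ○○○○○○○
○○○○○○○
○○^●○○○
○○●○●○○
○○○○●○○
○○●●○○○
○○○○○○○
○○○○○○○
k=20  ○○○○○○○
○○○○○○○
○<○●○○○
○○●○●○○
○○○○●○○
○○●●○○○
○○○○○○○
○○○○○○○
k=21  ○○○○○○○
○^○○○○○
○●○●○○○
○○●○●○○
○○○○●○○
○○●●○○○
○○○○○○○
○○○○○○○
k=22  ○○○○○○○
○●>○○○○
○●○●○○○
○○●○●○○
○○○○●○○
○○●●○○○
○○○○○○○
○○○○○○○
k=23  ○○○○○○○
○●●○○○○
○●v●○○○
○○●○●○○
○○○○●○○
○○●●○○○
○○○○○○○
○○○○○○○
k=24  ○○○○○○○
○●●○○○○
○<●●○○○
○○●○●○○
○○○○●○○
○○●●○○○
○○○○○○○
○○○○○○○
k=25  ○○○○○○○
○●●○○○○
○○●●○○○
○v●○●○○
○○○○●○○
○○●●○○○
○○○○○○○
○○○○○○○
k=26  ○○○○○○○
○●●○○○○
○○●●○○○
<●●○●○○
○○○○●○○
○○●●○○○
○○○○○○○
○○○○○○○
k=27  ○○○○○○○
○●●○○○○
^○●●○○○
●●●○●○○
○○○○●○○
○○●●○○○
○○○○○○○
○○○○○○○
k=28  ○○○○○○○
○●●○○○○
●>●●○○○
●●●○●○○
○○○○●○○
○○●●○○○
○○○○○○○
○○○○○○○
k=29  ○○○○○○○
○●●○○○○
●●●●○○○
●v●○●○○
○○○○●○○
○○●●○○○
○○○○○○○
○○○○○○○

3,1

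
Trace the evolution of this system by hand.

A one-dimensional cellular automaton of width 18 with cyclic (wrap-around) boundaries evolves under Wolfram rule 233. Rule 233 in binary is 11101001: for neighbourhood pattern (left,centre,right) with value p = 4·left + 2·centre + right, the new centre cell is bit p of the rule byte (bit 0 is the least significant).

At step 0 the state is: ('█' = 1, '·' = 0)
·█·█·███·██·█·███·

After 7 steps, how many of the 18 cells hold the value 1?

k=0  ·█·█·███·██·█·███·
k=1  ··█·████████·████·
k=2  █··██████████████·
k=3  ···███████████████
k=4  ·█·███████████████
k=5  █·████████████████
k=6  ██████████████████
k=7  ██████████████████

18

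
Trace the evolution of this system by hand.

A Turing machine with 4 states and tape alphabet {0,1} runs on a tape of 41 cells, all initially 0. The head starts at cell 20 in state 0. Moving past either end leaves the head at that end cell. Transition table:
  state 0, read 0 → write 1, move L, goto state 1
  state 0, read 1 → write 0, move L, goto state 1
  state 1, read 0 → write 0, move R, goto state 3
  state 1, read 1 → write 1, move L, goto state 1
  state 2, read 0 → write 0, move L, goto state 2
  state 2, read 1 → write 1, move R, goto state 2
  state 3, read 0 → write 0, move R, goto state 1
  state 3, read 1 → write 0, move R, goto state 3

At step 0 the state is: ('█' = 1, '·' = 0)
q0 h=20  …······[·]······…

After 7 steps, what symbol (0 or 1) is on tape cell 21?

0

k=0  q0 h=20  …······[·]······…
k=1  q1 h=19  …······[·]█·····…
k=2  q3 h=20  …······[█]······…
k=3  q3 h=21  …······[·]······…
k=4  q1 h=22  …······[·]······…
k=5  q3 h=23  …······[·]······…
k=6  q1 h=24  …······[·]······…
k=7  q3 h=25  …······[·]······…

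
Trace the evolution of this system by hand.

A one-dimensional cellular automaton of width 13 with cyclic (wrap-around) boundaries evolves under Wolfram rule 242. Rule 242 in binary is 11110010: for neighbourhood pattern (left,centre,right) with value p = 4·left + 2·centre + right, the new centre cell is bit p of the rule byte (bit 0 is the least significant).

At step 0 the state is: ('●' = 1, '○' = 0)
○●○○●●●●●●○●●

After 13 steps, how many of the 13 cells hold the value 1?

10

t=0: ○●○○●●●●●●○●●
t=1: ●○●●○●●●●●●○●
t=2: ●●○●●○●●●●●●○
t=3: ○●●○●●○●●●●●●
t=4: ●○●●○●●○●●●●●
t=5: ●●○●●○●●○●●●●
t=6: ●●●○●●○●●○●●●
t=7: ●●●●○●●○●●○●●
t=8: ●●●●●○●●○●●○●
t=9: ●●●●●●○●●○●●○
t=10: ○●●●●●●○●●○●●
t=11: ●○●●●●●●○●●○●
t=12: ●●○●●●●●●○●●○
t=13: ○●●○●●●●●●○●●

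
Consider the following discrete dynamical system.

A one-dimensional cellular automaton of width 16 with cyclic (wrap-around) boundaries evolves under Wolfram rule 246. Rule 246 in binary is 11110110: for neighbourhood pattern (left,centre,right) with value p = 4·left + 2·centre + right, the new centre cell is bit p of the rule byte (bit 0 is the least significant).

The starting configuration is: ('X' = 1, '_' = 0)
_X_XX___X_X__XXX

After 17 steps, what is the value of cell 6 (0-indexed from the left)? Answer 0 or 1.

gen 0: _X_XX___X_X__XXX
gen 1: XXX_XX_XXXXXX_XX
gen 2: XXXX_XX_XXXXXX_X
gen 3: XXXXX_XX_XXXXXX_
gen 4: _XXXXX_XX_XXXXXX
gen 5: X_XXXXX_XX_XXXXX
gen 6: XX_XXXXX_XX_XXXX
gen 7: XXX_XXXXX_XX_XXX
gen 8: XXXX_XXXXX_XX_XX
gen 9: XXXXX_XXXXX_XX_X
gen 10: XXXXXX_XXXXX_XX_
gen 11: _XXXXXX_XXXXX_XX
gen 12: X_XXXXXX_XXXXX_X
gen 13: XX_XXXXXX_XXXXX_
gen 14: _XX_XXXXXX_XXXXX
gen 15: X_XX_XXXXXX_XXXX
gen 16: XX_XX_XXXXXX_XXX
gen 17: XXX_XX_XXXXXX_XX

0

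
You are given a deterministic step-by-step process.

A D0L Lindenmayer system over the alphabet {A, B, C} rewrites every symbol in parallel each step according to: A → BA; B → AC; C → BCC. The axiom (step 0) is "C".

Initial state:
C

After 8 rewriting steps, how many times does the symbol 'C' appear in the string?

t=0: C
t=1: BCC
t=2: ACBCCBCC
t=3: BABCCACBCCBCCACBCCBCC
t=4: ACBAACBCCBCCBABCCACBCCBCCACBCCBCCBABCCACBCCBCCACBCCBCC
t=5: BABCCACBABABCCACBCCBCCACBCCBCCACBAACBCCBCCBABCCACBCCBCCACB…CBCCACBAACBCCBCCBABCCACBCCBCCACBCCBCCBABCCACBCCBCCACBCCBCC  (len 138)
t=6: ACBAACBCCBCCBABCCACBAACBAACBCCBCCBABCCACBCCBCCACBCCBCCBABC…CBCCACBAACBCCBCCBABCCACBCCBCCACBCCBCCBABCCACBCCBCCACBCCBCC  (len 351)
t=7: BABCCACBABABCCACBCCBCCACBCCBCCACBAACBCCBCCBABCCACBABABCCAC…CBCCACBAACBCCBCCBABCCACBCCBCCACBCCBCCBABCCACBCCBCCACBCCBCC  (len 891)
t=8: ACBAACBCCBCCBABCCACBAACBAACBCCBCCBABCCACBCCBCCACBCCBCCBABC…CBCCACBAACBCCBCCBABCCACBCCBCCACBCCBCCBABCCACBCCBCCACBCCBCC  (len 2259)

1206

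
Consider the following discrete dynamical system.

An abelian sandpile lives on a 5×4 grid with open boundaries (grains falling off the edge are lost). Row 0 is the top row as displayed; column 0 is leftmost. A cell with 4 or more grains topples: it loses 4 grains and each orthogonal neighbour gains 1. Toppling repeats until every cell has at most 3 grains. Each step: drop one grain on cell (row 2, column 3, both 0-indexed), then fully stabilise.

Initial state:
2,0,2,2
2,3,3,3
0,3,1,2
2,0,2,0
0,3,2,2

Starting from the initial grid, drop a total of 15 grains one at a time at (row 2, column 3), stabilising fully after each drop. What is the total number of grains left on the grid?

38

gen 0: 2,0,2,2
2,3,3,3
0,3,1,2
2,0,2,0
0,3,2,2
gen 1: 2,0,2,2
2,3,3,3
0,3,1,3
2,0,2,0
0,3,2,2
gen 2: 2,1,3,3
3,1,2,1
1,1,0,2
2,1,3,1
0,3,2,2
gen 3: 2,1,3,3
3,1,2,1
1,1,0,3
2,1,3,1
0,3,2,2
gen 4: 2,1,3,3
3,1,2,2
1,1,1,0
2,1,3,2
0,3,2,2
gen 5: 2,1,3,3
3,1,2,2
1,1,1,1
2,1,3,2
0,3,2,2
gen 6: 2,1,3,3
3,1,2,2
1,1,1,2
2,1,3,2
0,3,2,2
gen 7: 2,1,3,3
3,1,2,2
1,1,1,3
2,1,3,2
0,3,2,2
gen 8: 2,1,3,3
3,1,2,3
1,1,2,0
2,1,3,3
0,3,2,2
gen 9: 2,1,3,3
3,1,2,3
1,1,2,1
2,1,3,3
0,3,2,2
gen 10: 2,1,3,3
3,1,2,3
1,1,2,2
2,1,3,3
0,3,2,2
gen 11: 2,1,3,3
3,1,2,3
1,1,2,3
2,1,3,3
0,3,2,2
gen 12: 2,2,1,1
3,2,1,2
1,2,1,3
2,2,1,1
0,3,3,3
gen 13: 2,2,1,1
3,2,1,3
1,2,2,0
2,2,1,2
0,3,3,3
gen 14: 2,2,1,1
3,2,1,3
1,2,2,1
2,2,1,2
0,3,3,3
gen 15: 2,2,1,1
3,2,1,3
1,2,2,2
2,2,1,2
0,3,3,3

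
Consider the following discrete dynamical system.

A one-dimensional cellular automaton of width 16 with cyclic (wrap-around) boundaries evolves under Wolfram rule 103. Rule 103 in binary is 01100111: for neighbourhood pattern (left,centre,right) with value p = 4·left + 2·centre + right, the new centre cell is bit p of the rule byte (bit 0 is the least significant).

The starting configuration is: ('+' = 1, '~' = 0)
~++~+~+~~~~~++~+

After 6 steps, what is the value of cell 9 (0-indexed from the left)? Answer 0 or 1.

t=0: ~++~+~+~~~~~++~+
t=1: +~+++++~++++~+++
t=2: ++~~~~++~~~++~~~
t=3: ~+~+++~+~++~+~++
t=4: +++~~++++~++++~+
t=5: ~~+~+~~~++~~~++~
t=6: +++++~++~+~++~+~

1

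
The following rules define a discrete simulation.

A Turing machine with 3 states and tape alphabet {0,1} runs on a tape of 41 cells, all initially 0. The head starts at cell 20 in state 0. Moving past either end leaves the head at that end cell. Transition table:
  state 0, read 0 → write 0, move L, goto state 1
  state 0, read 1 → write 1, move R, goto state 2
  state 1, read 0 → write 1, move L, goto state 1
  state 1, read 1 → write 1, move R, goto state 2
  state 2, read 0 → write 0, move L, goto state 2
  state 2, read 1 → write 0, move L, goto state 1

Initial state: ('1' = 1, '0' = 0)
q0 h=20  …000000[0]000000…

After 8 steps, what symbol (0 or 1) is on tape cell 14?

1

t=0: q0 h=20  …000000[0]000000…
t=1: q1 h=19  …000000[0]000000…
t=2: q1 h=18  …000000[0]100000…
t=3: q1 h=17  …000000[0]110000…
t=4: q1 h=16  …000000[0]111000…
t=5: q1 h=15  …000000[0]111100…
t=6: q1 h=14  …000000[0]111110…
t=7: q1 h=13  …000000[0]111111…
t=8: q1 h=12  …000000[0]111111…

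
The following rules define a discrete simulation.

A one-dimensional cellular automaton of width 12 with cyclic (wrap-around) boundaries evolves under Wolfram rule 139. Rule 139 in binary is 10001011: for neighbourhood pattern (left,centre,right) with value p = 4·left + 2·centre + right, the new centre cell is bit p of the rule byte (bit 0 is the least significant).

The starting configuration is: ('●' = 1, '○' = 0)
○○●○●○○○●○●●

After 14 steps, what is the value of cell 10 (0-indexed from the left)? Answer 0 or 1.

[0] ○○●○●○○○●○●●
[1] ○●○○○○●●○○●○
[2] ●○○●●●●○○●○○
[3] ○○●●●●○○●○○●
[4] ○●●●●○○●○○●○
[5] ●●●●○○●○○●○○
[6] ●●●○○●○○●○○●
[7] ●●○○●○○●○○●●
[8] ●○○●○○●○○●●●
[9] ○○●○○●○○●●●●
[10] ○●○○●○○●●●●○
[11] ●○○●○○●●●●○○
[12] ○○●○○●●●●○○●
[13] ○●○○●●●●○○●○
[14] ●○○●●●●○○●○○

0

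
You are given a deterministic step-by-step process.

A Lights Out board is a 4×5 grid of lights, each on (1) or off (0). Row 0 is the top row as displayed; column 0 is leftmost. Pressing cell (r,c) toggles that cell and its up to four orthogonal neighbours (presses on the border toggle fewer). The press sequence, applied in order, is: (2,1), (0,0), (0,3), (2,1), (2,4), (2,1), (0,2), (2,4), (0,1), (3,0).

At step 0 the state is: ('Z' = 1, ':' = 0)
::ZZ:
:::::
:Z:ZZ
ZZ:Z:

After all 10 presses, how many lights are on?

11

t=0: ::ZZ:
:::::
:Z:ZZ
ZZ:Z:
t=1: ::ZZ:
:Z:::
Z:ZZZ
Z::Z:
t=2: ZZZZ:
ZZ:::
Z:ZZZ
Z::Z:
t=3: ZZ::Z
ZZ:Z:
Z:ZZZ
Z::Z:
t=4: ZZ::Z
Z::Z:
:Z:ZZ
ZZ:Z:
t=5: ZZ::Z
Z::ZZ
:Z:::
ZZ:ZZ
t=6: ZZ::Z
ZZ:ZZ
Z:Z::
Z::ZZ
t=7: Z:ZZZ
ZZZZZ
Z:Z::
Z::ZZ
t=8: Z:ZZZ
ZZZZ:
Z:ZZZ
Z::Z:
t=9: :Z:ZZ
Z:ZZ:
Z:ZZZ
Z::Z:
t=10: :Z:ZZ
Z:ZZ:
::ZZZ
:Z:Z:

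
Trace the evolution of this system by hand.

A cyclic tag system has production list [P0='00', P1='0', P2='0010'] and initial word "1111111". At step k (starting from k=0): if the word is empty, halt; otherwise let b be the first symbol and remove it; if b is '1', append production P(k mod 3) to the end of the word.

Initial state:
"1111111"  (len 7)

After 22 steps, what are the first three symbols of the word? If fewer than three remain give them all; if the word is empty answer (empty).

000

gen 0: "1111111"  (len 7)
gen 1: "11111100"  (len 8)
gen 2: "11111000"  (len 8)
gen 3: "11110000010"  (len 11)
gen 4: "111000001000"  (len 12)
gen 5: "110000010000"  (len 12)
gen 6: "100000100000010"  (len 15)
gen 7: "0000010000001000"  (len 16)
gen 8: "000010000001000"  (len 15)
gen 9: "00010000001000"  (len 14)
gen 10: "0010000001000"  (len 13)
gen 11: "010000001000"  (len 12)
gen 12: "10000001000"  (len 11)
gen 13: "000000100000"  (len 12)
gen 14: "00000100000"  (len 11)
gen 15: "0000100000"  (len 10)
gen 16: "000100000"  (len 9)
gen 17: "00100000"  (len 8)
gen 18: "0100000"  (len 7)
gen 19: "100000"  (len 6)
gen 20: "000000"  (len 6)
gen 21: "00000"  (len 5)
gen 22: "0000"  (len 4)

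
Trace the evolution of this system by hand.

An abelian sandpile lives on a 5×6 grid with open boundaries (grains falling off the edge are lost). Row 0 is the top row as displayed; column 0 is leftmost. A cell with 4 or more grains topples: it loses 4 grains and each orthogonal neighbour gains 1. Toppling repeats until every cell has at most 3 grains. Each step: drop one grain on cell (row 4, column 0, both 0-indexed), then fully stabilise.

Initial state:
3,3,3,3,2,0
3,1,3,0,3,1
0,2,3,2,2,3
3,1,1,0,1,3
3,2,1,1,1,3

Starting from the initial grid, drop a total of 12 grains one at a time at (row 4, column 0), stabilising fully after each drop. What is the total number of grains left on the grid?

59

k=0  3,3,3,3,2,0
3,1,3,0,3,1
0,2,3,2,2,3
3,1,1,0,1,3
3,2,1,1,1,3
k=1  3,3,3,3,2,0
3,1,3,0,3,1
1,2,3,2,2,3
0,2,1,0,1,3
1,3,1,1,1,3
k=2  3,3,3,3,2,0
3,1,3,0,3,1
1,2,3,2,2,3
0,2,1,0,1,3
2,3,1,1,1,3
k=3  3,3,3,3,2,0
3,1,3,0,3,1
1,2,3,2,2,3
0,2,1,0,1,3
3,3,1,1,1,3
k=4  3,3,3,3,2,0
3,1,3,0,3,1
1,2,3,2,2,3
1,3,1,0,1,3
1,0,2,1,1,3
k=5  3,3,3,3,2,0
3,1,3,0,3,1
1,2,3,2,2,3
1,3,1,0,1,3
2,0,2,1,1,3
k=6  3,3,3,3,2,0
3,1,3,0,3,1
1,2,3,2,2,3
1,3,1,0,1,3
3,0,2,1,1,3
k=7  3,3,3,3,2,0
3,1,3,0,3,1
1,2,3,2,2,3
2,3,1,0,1,3
0,1,2,1,1,3
k=8  3,3,3,3,2,0
3,1,3,0,3,1
1,2,3,2,2,3
2,3,1,0,1,3
1,1,2,1,1,3
k=9  3,3,3,3,2,0
3,1,3,0,3,1
1,2,3,2,2,3
2,3,1,0,1,3
2,1,2,1,1,3
k=10  3,3,3,3,2,0
3,1,3,0,3,1
1,2,3,2,2,3
2,3,1,0,1,3
3,1,2,1,1,3
k=11  3,3,3,3,2,0
3,1,3,0,3,1
1,2,3,2,2,3
3,3,1,0,1,3
0,2,2,1,1,3
k=12  3,3,3,3,2,0
3,1,3,0,3,1
1,2,3,2,2,3
3,3,1,0,1,3
1,2,2,1,1,3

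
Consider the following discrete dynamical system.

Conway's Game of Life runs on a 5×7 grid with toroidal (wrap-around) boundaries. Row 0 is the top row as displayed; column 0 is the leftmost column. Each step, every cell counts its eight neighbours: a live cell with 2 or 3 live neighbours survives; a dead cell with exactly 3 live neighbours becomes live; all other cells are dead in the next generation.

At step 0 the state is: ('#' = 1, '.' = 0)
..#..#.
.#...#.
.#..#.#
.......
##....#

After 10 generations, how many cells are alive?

gen 0: ..#..#.
.#...#.
.#..#.#
.......
##....#
gen 1: ..#..#.
###.###
#....#.
.#...##
##....#
gen 2: ..###..
#.###..
..#....
.#...#.
.##....
gen 3: ....#..
....#..
..#.#..
.#.....
.#..#..
gen 4: ...###.
....##.
...#...
.###...
.......
gen 5: ...#.#.
.....#.
...#...
..##...
.......
gen 6: ....#..
.......
..###..
..##...
..###..
gen 7: ....#..
....#..
..#.#..
.#.....
..#.#..
gen 8: ....##.
....##.
...#...
.##....
...#...
gen 9: ...#.#.
...#.#.
..###..
..##...
..###..
gen 10: .....#.
.....#.
.......
.#.....
.......

3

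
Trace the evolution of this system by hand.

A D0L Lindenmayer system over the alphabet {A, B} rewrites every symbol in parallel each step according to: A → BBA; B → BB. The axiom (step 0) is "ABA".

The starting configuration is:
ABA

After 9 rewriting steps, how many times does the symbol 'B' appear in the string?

2556

0) ABA
1) BBABBBBA
2) BBBBBBABBBBBBBBBBA
3) BBBBBBBBBBBBBBABBBBBBBBBBBBBBBBBBBBBBA
4) BBBBBBBBBBBBBBBBBBBBBBBBBBBBBBABBBBBBBBBBBBBBBBBBBBBBBBBBBBBBBBBBBBBBBBBBBBBBA
5) BBBBBBBBBBBBBBBBBBBBBBBBBBBBBBBBBBBBBBBBBBBBBBBBBBBBBBBBBB…BBBBBBBBBBBBBBBBBBBBBBBBBBBBBBBBBBBBBBBBBBBBBBBBBBBBBBBBBA  (len 158)
6) BBBBBBBBBBBBBBBBBBBBBBBBBBBBBBBBBBBBBBBBBBBBBBBBBBBBBBBBBB…BBBBBBBBBBBBBBBBBBBBBBBBBBBBBBBBBBBBBBBBBBBBBBBBBBBBBBBBBA  (len 318)
7) BBBBBBBBBBBBBBBBBBBBBBBBBBBBBBBBBBBBBBBBBBBBBBBBBBBBBBBBBB…BBBBBBBBBBBBBBBBBBBBBBBBBBBBBBBBBBBBBBBBBBBBBBBBBBBBBBBBBA  (len 638)
8) BBBBBBBBBBBBBBBBBBBBBBBBBBBBBBBBBBBBBBBBBBBBBBBBBBBBBBBBBB…BBBBBBBBBBBBBBBBBBBBBBBBBBBBBBBBBBBBBBBBBBBBBBBBBBBBBBBBBA  (len 1278)
9) BBBBBBBBBBBBBBBBBBBBBBBBBBBBBBBBBBBBBBBBBBBBBBBBBBBBBBBBBB…BBBBBBBBBBBBBBBBBBBBBBBBBBBBBBBBBBBBBBBBBBBBBBBBBBBBBBBBBA  (len 2558)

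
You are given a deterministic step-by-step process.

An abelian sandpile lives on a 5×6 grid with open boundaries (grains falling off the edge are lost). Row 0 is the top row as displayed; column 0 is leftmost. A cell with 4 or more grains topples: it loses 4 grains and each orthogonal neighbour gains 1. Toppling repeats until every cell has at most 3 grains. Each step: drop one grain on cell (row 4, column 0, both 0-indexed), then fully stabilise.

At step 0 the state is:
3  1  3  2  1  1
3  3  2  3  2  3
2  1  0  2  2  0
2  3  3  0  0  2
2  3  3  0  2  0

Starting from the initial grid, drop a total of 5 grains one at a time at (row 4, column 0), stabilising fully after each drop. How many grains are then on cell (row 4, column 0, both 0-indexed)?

1

gen 0: 3  1  3  2  1  1
3  3  2  3  2  3
2  1  0  2  2  0
2  3  3  0  0  2
2  3  3  0  2  0
gen 1: 3  1  3  2  1  1
3  3  2  3  2  3
2  1  0  2  2  0
2  3  3  0  0  2
3  3  3  0  2  0
gen 2: 3  1  3  2  1  1
3  3  2  3  2  3
3  2  1  2  2  0
0  2  1  1  0  2
2  2  1  1  2  0
gen 3: 3  1  3  2  1  1
3  3  2  3  2  3
3  2  1  2  2  0
0  2  1  1  0  2
3  2  1  1  2  0
gen 4: 3  1  3  2  1  1
3  3  2  3  2  3
3  2  1  2  2  0
1  2  1  1  0  2
0  3  1  1  2  0
gen 5: 3  1  3  2  1  1
3  3  2  3  2  3
3  2  1  2  2  0
1  2  1  1  0  2
1  3  1  1  2  0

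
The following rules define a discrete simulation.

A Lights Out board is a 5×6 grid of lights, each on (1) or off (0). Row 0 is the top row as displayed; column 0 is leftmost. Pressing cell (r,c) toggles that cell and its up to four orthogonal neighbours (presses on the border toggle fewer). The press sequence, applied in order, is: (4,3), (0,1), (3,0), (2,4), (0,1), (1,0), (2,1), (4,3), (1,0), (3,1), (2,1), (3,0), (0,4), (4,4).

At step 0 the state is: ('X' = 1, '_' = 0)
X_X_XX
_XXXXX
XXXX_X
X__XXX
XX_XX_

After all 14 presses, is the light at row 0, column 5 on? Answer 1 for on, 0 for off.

0

t=0: X_X_XX
_XXXXX
XXXX_X
X__XXX
XX_XX_
t=1: X_X_XX
_XXXXX
XXXX_X
X___XX
XXX___
t=2: _X__XX
__XXXX
XXXX_X
X___XX
XXX___
t=3: _X__XX
__XXXX
_XXX_X
_X__XX
_XX___
t=4: _X__XX
__XX_X
_XX_X_
_X___X
_XX___
t=5: X_X_XX
_XXX_X
_XX_X_
_X___X
_XX___
t=6: __X_XX
X_XX_X
XXX_X_
_X___X
_XX___
t=7: __X_XX
XXXX_X
____X_
_____X
_XX___
t=8: __X_XX
XXXX_X
____X_
___X_X
_X_XX_
t=9: X_X_XX
__XX_X
X___X_
___X_X
_X_XX_
t=10: X_X_XX
__XX_X
XX__X_
XXXX_X
___XX_
t=11: X_X_XX
_XXX_X
__X_X_
X_XX_X
___XX_
t=12: X_X_XX
_XXX_X
X_X_X_
_XXX_X
X__XX_
t=13: X_XX__
_XXXXX
X_X_X_
_XXX_X
X__XX_
t=14: X_XX__
_XXXXX
X_X_X_
_XXXXX
X____X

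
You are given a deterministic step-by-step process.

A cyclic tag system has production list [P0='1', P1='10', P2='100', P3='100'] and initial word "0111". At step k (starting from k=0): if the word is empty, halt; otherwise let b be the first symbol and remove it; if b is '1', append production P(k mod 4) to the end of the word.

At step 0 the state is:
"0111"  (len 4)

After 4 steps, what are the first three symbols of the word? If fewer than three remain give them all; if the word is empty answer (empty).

k=0  "0111"  (len 4)
k=1  "111"  (len 3)
k=2  "1110"  (len 4)
k=3  "110100"  (len 6)
k=4  "10100100"  (len 8)

101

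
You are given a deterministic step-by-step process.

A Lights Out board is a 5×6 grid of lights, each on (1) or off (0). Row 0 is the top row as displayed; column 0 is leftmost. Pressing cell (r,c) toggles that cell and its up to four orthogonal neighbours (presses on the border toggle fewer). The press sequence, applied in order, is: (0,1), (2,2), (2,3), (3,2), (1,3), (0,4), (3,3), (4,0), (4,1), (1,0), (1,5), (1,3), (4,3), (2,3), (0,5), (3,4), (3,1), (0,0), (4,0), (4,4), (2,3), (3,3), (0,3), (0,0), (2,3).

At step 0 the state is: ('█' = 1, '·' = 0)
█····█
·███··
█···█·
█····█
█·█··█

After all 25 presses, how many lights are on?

11

gen 0: █····█
·███··
█···█·
█····█
█·█··█
gen 1: ·██··█
··██··
█···█·
█····█
█·█··█
gen 2: ·██··█
···█··
█████·
█·█··█
█·█··█
gen 3: ·██··█
······
██····
█·██·█
█·█··█
gen 4: ·██··█
······
███···
██···█
█····█
gen 5: ·███·█
··███·
████··
██···█
█····█
gen 6: ·██·█·
··██··
████··
██···█
█····█
gen 7: ·██·█·
··██··
███···
██████
█··█·█
gen 8: ·██·█·
··██··
███···
·█████
·█·█·█
gen 9: ·██·█·
··██··
███···
··████
█·██·█
gen 10: ███·█·
████··
·██···
··████
█·██·█
gen 11: ███·██
██████
·██··█
··████
█·██·█
gen 12: ██████
██···█
·███·█
··████
█·██·█
gen 13: ██████
██···█
·███·█
··█·██
█···██
gen 14: ██████
██·█·█
·█··██
··████
█···██
gen 15: ████··
██·█··
·█··██
··████
█···██
gen 16: ████··
██·█··
·█···█
··█···
█····█
gen 17: ████··
██·█··
·····█
██····
██···█
gen 18: ··██··
·█·█··
·····█
██····
██···█
gen 19: ··██··
·█·█··
·····█
·█····
·····█
gen 20: ··██··
·█·█··
·····█
·█··█·
···██·
gen 21: ··██··
·█····
··████
·█·██·
···██·
gen 22: ··██··
·█····
··█·██
·██···
····█·
gen 23: ····█·
·█·█··
··█·██
·██···
····█·
gen 24: ██··█·
██·█··
··█·██
·██···
····█·
gen 25: ██··█·
██····
···█·█
·███··
····█·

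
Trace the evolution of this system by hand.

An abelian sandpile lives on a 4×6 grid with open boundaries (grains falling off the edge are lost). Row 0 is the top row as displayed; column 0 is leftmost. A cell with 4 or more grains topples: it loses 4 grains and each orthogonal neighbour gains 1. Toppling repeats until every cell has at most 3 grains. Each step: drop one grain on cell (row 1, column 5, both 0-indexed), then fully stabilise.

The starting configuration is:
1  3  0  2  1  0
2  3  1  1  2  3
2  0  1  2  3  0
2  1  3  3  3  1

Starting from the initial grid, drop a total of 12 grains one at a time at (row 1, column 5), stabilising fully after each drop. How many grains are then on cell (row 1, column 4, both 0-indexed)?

gen 0: 1  3  0  2  1  0
2  3  1  1  2  3
2  0  1  2  3  0
2  1  3  3  3  1
gen 1: 1  3  0  2  1  1
2  3  1  1  3  0
2  0  1  2  3  1
2  1  3  3  3  1
gen 2: 1  3  0  2  1  1
2  3  1  1  3  1
2  0  1  2  3  1
2  1  3  3  3  1
gen 3: 1  3  0  2  1  1
2  3  1  1  3  2
2  0  1  2  3  1
2  1  3  3  3  1
gen 4: 1  3  0  2  1  1
2  3  1  1  3  3
2  0  1  2  3  1
2  1  3  3  3  1
gen 5: 1  3  0  2  2  2
2  3  1  3  1  1
2  0  3  0  2  3
2  2  0  2  1  2
gen 6: 1  3  0  2  2  2
2  3  1  3  1  2
2  0  3  0  2  3
2  2  0  2  1  2
gen 7: 1  3  0  2  2  2
2  3  1  3  1  3
2  0  3  0  2  3
2  2  0  2  1  2
gen 8: 1  3  0  2  2  3
2  3  1  3  2  1
2  0  3  0  3  0
2  2  0  2  1  3
gen 9: 1  3  0  2  2  3
2  3  1  3  2  2
2  0  3  0  3  0
2  2  0  2  1  3
gen 10: 1  3  0  2  2  3
2  3  1  3  2  3
2  0  3  0  3  0
2  2  0  2  1  3
gen 11: 1  3  0  2  3  0
2  3  1  3  3  1
2  0  3  0  3  1
2  2  0  2  1  3
gen 12: 1  3  0  2  3  0
2  3  1  3  3  2
2  0  3  0  3  1
2  2  0  2  1  3

3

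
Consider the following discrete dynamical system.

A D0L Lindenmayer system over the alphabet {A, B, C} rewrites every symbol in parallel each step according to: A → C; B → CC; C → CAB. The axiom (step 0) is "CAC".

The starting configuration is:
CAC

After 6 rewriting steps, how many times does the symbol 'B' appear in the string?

99

gen 0: CAC
gen 1: CABCCAB
gen 2: CABCCCCABCABCCC
gen 3: CABCCCCABCABCABCABCCCCABCCCCABCABCAB
gen 4: CABCCCCABCABCABCABCCCCABCCCCABCCCCABCCCCABCABCABCABCCCCABCABCABCABCCCCABCCCCABCCC
gen 5: CABCCCCABCABCABCABCCCCABCCCCABCCCCABCCCCABCABCABCABCCCCABC…CCABCCCCABCCCCABCCCCABCABCABCABCCCCABCABCABCABCCCCABCABCAB  (len 189)
gen 6: CABCCCCABCABCABCABCCCCABCCCCABCCCCABCCCCABCABCABCABCCCCABC…BCABCABCABCCCCABCCCCABCCCCABCCCCABCABCABCABCCCCABCCCCABCCC  (len 432)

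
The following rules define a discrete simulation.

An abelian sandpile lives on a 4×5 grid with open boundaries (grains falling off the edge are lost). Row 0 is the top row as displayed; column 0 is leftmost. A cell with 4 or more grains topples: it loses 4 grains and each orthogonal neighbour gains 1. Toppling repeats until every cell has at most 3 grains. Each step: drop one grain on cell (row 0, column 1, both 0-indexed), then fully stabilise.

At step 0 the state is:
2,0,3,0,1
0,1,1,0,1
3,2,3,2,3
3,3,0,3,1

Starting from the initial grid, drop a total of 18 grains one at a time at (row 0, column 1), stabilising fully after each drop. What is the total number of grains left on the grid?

33

step 0: 2,0,3,0,1
0,1,1,0,1
3,2,3,2,3
3,3,0,3,1
step 1: 2,1,3,0,1
0,1,1,0,1
3,2,3,2,3
3,3,0,3,1
step 2: 2,2,3,0,1
0,1,1,0,1
3,2,3,2,3
3,3,0,3,1
step 3: 2,3,3,0,1
0,1,1,0,1
3,2,3,2,3
3,3,0,3,1
step 4: 3,1,0,1,1
0,2,2,0,1
3,2,3,2,3
3,3,0,3,1
step 5: 3,2,0,1,1
0,2,2,0,1
3,2,3,2,3
3,3,0,3,1
step 6: 3,3,0,1,1
0,2,2,0,1
3,2,3,2,3
3,3,0,3,1
step 7: 0,1,1,1,1
1,3,2,0,1
3,2,3,2,3
3,3,0,3,1
step 8: 0,2,1,1,1
1,3,2,0,1
3,2,3,2,3
3,3,0,3,1
step 9: 0,3,1,1,1
1,3,2,0,1
3,2,3,2,3
3,3,0,3,1
step 10: 1,1,2,1,1
2,0,3,0,1
3,3,3,2,3
3,3,0,3,1
step 11: 1,2,2,1,1
2,0,3,0,1
3,3,3,2,3
3,3,0,3,1
step 12: 1,3,2,1,1
2,0,3,0,1
3,3,3,2,3
3,3,0,3,1
step 13: 2,0,3,1,1
2,1,3,0,1
3,3,3,2,3
3,3,0,3,1
step 14: 2,1,3,1,1
2,1,3,0,1
3,3,3,2,3
3,3,0,3,1
step 15: 2,2,3,1,1
2,1,3,0,1
3,3,3,2,3
3,3,0,3,1
step 16: 2,3,3,1,1
2,1,3,0,1
3,3,3,2,3
3,3,0,3,1
step 17: 0,3,1,2,1
1,1,2,1,1
2,3,1,3,3
1,1,2,3,1
step 18: 1,0,2,2,1
1,2,2,1,1
2,3,1,3,3
1,1,2,3,1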